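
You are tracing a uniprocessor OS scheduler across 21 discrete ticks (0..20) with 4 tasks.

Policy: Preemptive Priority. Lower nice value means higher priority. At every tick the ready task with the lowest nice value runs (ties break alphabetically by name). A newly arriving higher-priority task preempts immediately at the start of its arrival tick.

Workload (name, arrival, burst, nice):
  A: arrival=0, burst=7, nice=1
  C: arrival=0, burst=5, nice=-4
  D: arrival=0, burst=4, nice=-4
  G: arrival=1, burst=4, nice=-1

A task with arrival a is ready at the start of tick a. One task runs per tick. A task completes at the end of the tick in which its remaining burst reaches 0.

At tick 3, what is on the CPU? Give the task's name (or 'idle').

t=0: ready={A,C,D} → run C
t=1: ready={A,C,D,G} → run C
t=2: ready={A,C,D,G} → run C
t=3: ready={A,C,D,G} → run C
t=4: ready={A,C,D,G} → run C
t=5: ready={A,D,G} → run D
t=6: ready={A,D,G} → run D
t=7: ready={A,D,G} → run D
t=8: ready={A,D,G} → run D
t=9: ready={A,G} → run G
t=10: ready={A,G} → run G
t=11: ready={A,G} → run G
t=12: ready={A,G} → run G
t=13: ready={A} → run A
t=14: ready={A} → run A
t=15: ready={A} → run A
t=16: ready={A} → run A
t=17: ready={A} → run A
t=18: ready={A} → run A
t=19: ready={A} → run A
t=20: (idle)

running at tick 3 = C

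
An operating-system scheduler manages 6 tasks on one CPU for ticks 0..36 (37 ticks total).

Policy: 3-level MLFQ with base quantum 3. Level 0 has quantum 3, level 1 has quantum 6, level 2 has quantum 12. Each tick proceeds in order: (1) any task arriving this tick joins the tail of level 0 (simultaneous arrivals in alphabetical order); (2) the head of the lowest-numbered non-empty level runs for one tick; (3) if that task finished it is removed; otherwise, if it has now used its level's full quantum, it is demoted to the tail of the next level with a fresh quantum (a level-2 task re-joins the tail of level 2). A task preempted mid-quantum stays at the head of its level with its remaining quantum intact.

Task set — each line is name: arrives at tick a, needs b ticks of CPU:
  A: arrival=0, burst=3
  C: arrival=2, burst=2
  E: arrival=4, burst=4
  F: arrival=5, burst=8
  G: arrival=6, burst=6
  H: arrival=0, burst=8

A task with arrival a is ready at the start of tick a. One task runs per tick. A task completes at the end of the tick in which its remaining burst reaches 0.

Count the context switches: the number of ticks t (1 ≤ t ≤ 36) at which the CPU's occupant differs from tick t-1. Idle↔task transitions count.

t=0: L0/L1/L2 = AH/-/- → run A
t=1: L0/L1/L2 = AH/-/- → run A
t=2: L0/L1/L2 = AHC/-/- → run A
t=3: L0/L1/L2 = HC/-/- → run H
t=4: L0/L1/L2 = HCE/-/- → run H
t=5: L0/L1/L2 = HCEF/-/- → run H
t=6: L0/L1/L2 = CEFG/H/- → run C
t=7: L0/L1/L2 = CEFG/H/- → run C
t=8: L0/L1/L2 = EFG/H/- → run E
t=9: L0/L1/L2 = EFG/H/- → run E
t=10: L0/L1/L2 = EFG/H/- → run E
t=11: L0/L1/L2 = FG/HE/- → run F
t=12: L0/L1/L2 = FG/HE/- → run F
t=13: L0/L1/L2 = FG/HE/- → run F
t=14: L0/L1/L2 = G/HEF/- → run G
t=15: L0/L1/L2 = G/HEF/- → run G
t=16: L0/L1/L2 = G/HEF/- → run G
t=17: L0/L1/L2 = -/HEFG/- → run H
t=18: L0/L1/L2 = -/HEFG/- → run H
t=19: L0/L1/L2 = -/HEFG/- → run H
t=20: L0/L1/L2 = -/HEFG/- → run H
t=21: L0/L1/L2 = -/HEFG/- → run H
t=22: L0/L1/L2 = -/EFG/- → run E
t=23: L0/L1/L2 = -/FG/- → run F
t=24: L0/L1/L2 = -/FG/- → run F
t=25: L0/L1/L2 = -/FG/- → run F
t=26: L0/L1/L2 = -/FG/- → run F
t=27: L0/L1/L2 = -/FG/- → run F
t=28: L0/L1/L2 = -/G/- → run G
t=29: L0/L1/L2 = -/G/- → run G
t=30: L0/L1/L2 = -/G/- → run G
t=31: (idle)
t=32: (idle)
t=33: (idle)
t=34: (idle)
t=35: (idle)
t=36: (idle)

context switches = 10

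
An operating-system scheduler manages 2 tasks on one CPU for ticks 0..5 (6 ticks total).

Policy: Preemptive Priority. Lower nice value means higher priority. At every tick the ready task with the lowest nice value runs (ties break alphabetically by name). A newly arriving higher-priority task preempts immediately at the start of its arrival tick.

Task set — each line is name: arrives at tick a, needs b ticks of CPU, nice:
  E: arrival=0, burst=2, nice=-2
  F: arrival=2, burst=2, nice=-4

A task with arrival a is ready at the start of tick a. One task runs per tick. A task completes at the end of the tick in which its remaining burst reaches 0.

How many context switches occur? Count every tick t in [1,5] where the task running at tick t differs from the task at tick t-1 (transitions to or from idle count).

context switches = 2

t=0: ready={E} → run E
t=1: ready={E} → run E
t=2: ready={F} → run F
t=3: ready={F} → run F
t=4: (idle)
t=5: (idle)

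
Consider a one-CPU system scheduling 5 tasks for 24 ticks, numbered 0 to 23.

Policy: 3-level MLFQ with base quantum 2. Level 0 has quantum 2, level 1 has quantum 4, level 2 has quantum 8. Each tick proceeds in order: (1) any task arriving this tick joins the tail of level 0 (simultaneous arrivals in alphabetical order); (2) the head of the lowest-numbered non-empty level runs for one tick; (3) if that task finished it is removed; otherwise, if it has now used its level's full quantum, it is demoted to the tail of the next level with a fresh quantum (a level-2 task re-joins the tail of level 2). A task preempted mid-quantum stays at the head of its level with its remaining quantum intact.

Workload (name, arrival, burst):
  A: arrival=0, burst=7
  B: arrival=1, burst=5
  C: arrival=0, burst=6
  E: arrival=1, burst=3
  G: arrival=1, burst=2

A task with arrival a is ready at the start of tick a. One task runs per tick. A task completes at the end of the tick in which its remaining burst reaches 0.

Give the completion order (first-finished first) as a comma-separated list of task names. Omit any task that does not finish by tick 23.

completion order = G, C, B, E, A

t=0: L0/L1/L2 = AC/-/- → run A
t=1: L0/L1/L2 = ACBEG/-/- → run A
t=2: L0/L1/L2 = CBEG/A/- → run C
t=3: L0/L1/L2 = CBEG/A/- → run C
t=4: L0/L1/L2 = BEG/AC/- → run B
t=5: L0/L1/L2 = BEG/AC/- → run B
t=6: L0/L1/L2 = EG/ACB/- → run E
t=7: L0/L1/L2 = EG/ACB/- → run E
t=8: L0/L1/L2 = G/ACBE/- → run G
t=9: L0/L1/L2 = G/ACBE/- → run G
t=10: L0/L1/L2 = -/ACBE/- → run A
t=11: L0/L1/L2 = -/ACBE/- → run A
t=12: L0/L1/L2 = -/ACBE/- → run A
t=13: L0/L1/L2 = -/ACBE/- → run A
t=14: L0/L1/L2 = -/CBE/A → run C
t=15: L0/L1/L2 = -/CBE/A → run C
t=16: L0/L1/L2 = -/CBE/A → run C
t=17: L0/L1/L2 = -/CBE/A → run C
t=18: L0/L1/L2 = -/BE/A → run B
t=19: L0/L1/L2 = -/BE/A → run B
t=20: L0/L1/L2 = -/BE/A → run B
t=21: L0/L1/L2 = -/E/A → run E
t=22: L0/L1/L2 = -/-/A → run A
t=23: (idle)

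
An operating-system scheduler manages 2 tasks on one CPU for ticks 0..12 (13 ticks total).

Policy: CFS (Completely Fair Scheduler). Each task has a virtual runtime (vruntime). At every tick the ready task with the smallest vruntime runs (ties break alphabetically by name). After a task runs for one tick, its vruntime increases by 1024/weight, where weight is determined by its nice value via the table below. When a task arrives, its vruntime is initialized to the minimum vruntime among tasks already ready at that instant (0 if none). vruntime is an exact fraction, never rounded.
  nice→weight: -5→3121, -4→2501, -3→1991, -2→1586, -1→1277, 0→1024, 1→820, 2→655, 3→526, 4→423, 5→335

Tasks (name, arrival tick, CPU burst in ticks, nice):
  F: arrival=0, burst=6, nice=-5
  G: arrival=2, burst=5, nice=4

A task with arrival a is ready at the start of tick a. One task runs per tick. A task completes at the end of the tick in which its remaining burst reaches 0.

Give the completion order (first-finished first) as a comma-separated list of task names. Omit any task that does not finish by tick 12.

completion order = F, G

t=0: vr[F=0] → run F
t=1: vr[F=1024/3121] → run F
t=2: vr[F=2048/3121 G=2048/3121] → run F
t=3: vr[F=3072/3121 G=2048/3121] → run G
t=4: vr[F=3072/3121 G=4062208/1320183] → run F
t=5: vr[F=4096/3121 G=4062208/1320183] → run F
t=6: vr[F=5120/3121 G=4062208/1320183] → run F
t=7: vr[G=4062208/1320183] → run G
t=8: vr[G=7258112/1320183] → run G
t=9: vr[G=3484672/440061] → run G
t=10: vr[G=13649920/1320183] → run G
t=11: (idle)
t=12: (idle)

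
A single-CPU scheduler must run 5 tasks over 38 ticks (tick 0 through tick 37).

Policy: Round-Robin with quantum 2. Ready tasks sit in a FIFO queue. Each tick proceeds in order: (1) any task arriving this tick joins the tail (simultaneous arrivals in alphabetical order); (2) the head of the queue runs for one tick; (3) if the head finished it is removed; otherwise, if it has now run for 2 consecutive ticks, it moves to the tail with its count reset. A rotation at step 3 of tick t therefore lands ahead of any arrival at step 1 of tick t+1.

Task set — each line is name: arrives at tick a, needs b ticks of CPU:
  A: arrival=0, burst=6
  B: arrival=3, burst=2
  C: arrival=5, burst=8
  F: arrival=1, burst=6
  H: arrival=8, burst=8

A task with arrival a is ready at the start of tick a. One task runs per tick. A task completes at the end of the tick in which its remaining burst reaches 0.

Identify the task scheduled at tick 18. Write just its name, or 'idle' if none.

t=0: queue=[A] q_used=0 → run A
t=1: queue=[A,F] q_used=1 → run A
t=2: queue=[F,A] q_used=0 → run F
t=3: queue=[F,A,B] q_used=1 → run F
t=4: queue=[A,B,F] q_used=0 → run A
t=5: queue=[A,B,F,C] q_used=1 → run A
t=6: queue=[B,F,C,A] q_used=0 → run B
t=7: queue=[B,F,C,A] q_used=1 → run B
t=8: queue=[F,C,A,H] q_used=0 → run F
t=9: queue=[F,C,A,H] q_used=1 → run F
t=10: queue=[C,A,H,F] q_used=0 → run C
t=11: queue=[C,A,H,F] q_used=1 → run C
t=12: queue=[A,H,F,C] q_used=0 → run A
t=13: queue=[A,H,F,C] q_used=1 → run A
t=14: queue=[H,F,C] q_used=0 → run H
t=15: queue=[H,F,C] q_used=1 → run H
t=16: queue=[F,C,H] q_used=0 → run F
t=17: queue=[F,C,H] q_used=1 → run F
t=18: queue=[C,H] q_used=0 → run C
t=19: queue=[C,H] q_used=1 → run C
t=20: queue=[H,C] q_used=0 → run H
t=21: queue=[H,C] q_used=1 → run H
t=22: queue=[C,H] q_used=0 → run C
t=23: queue=[C,H] q_used=1 → run C
t=24: queue=[H,C] q_used=0 → run H
t=25: queue=[H,C] q_used=1 → run H
t=26: queue=[C,H] q_used=0 → run C
t=27: queue=[C,H] q_used=1 → run C
t=28: queue=[H] q_used=0 → run H
t=29: queue=[H] q_used=1 → run H
t=30: (idle)
t=31: (idle)
t=32: (idle)
t=33: (idle)
t=34: (idle)
t=35: (idle)
t=36: (idle)
t=37: (idle)

running at tick 18 = C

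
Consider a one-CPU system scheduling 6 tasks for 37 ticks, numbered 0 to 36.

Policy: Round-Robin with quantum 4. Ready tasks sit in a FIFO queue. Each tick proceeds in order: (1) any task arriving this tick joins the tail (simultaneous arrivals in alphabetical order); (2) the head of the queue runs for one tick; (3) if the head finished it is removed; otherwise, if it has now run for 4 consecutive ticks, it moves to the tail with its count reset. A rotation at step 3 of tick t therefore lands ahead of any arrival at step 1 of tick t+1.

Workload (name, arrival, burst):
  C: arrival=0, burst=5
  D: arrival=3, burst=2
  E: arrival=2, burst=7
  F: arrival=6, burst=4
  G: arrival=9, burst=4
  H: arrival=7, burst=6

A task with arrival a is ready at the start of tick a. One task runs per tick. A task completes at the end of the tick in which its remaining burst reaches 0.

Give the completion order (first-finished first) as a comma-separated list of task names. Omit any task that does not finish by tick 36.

completion order = D, C, F, E, G, H

t=0: queue=[C] q_used=0 → run C
t=1: queue=[C] q_used=1 → run C
t=2: queue=[C,E] q_used=2 → run C
t=3: queue=[C,E,D] q_used=3 → run C
t=4: queue=[E,D,C] q_used=0 → run E
t=5: queue=[E,D,C] q_used=1 → run E
t=6: queue=[E,D,C,F] q_used=2 → run E
t=7: queue=[E,D,C,F,H] q_used=3 → run E
t=8: queue=[D,C,F,H,E] q_used=0 → run D
t=9: queue=[D,C,F,H,E,G] q_used=1 → run D
t=10: queue=[C,F,H,E,G] q_used=0 → run C
t=11: queue=[F,H,E,G] q_used=0 → run F
t=12: queue=[F,H,E,G] q_used=1 → run F
t=13: queue=[F,H,E,G] q_used=2 → run F
t=14: queue=[F,H,E,G] q_used=3 → run F
t=15: queue=[H,E,G] q_used=0 → run H
t=16: queue=[H,E,G] q_used=1 → run H
t=17: queue=[H,E,G] q_used=2 → run H
t=18: queue=[H,E,G] q_used=3 → run H
t=19: queue=[E,G,H] q_used=0 → run E
t=20: queue=[E,G,H] q_used=1 → run E
t=21: queue=[E,G,H] q_used=2 → run E
t=22: queue=[G,H] q_used=0 → run G
t=23: queue=[G,H] q_used=1 → run G
t=24: queue=[G,H] q_used=2 → run G
t=25: queue=[G,H] q_used=3 → run G
t=26: queue=[H] q_used=0 → run H
t=27: queue=[H] q_used=1 → run H
t=28: (idle)
t=29: (idle)
t=30: (idle)
t=31: (idle)
t=32: (idle)
t=33: (idle)
t=34: (idle)
t=35: (idle)
t=36: (idle)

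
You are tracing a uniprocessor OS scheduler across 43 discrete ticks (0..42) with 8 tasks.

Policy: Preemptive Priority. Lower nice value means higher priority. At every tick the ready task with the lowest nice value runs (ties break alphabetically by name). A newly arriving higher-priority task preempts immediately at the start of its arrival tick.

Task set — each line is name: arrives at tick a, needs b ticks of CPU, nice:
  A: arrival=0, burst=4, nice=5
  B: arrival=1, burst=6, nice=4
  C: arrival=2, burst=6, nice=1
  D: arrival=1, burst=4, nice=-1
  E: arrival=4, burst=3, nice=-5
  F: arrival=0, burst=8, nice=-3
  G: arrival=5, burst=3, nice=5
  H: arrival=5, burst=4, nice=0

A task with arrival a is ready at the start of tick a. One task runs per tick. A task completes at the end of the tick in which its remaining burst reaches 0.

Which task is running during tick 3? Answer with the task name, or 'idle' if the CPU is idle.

running at tick 3 = F

t=0: ready={A,F} → run F
t=1: ready={A,B,D,F} → run F
t=2: ready={A,B,C,D,F} → run F
t=3: ready={A,B,C,D,F} → run F
t=4: ready={A,B,C,D,E,F} → run E
t=5: ready={A,B,C,D,E,F,G,H} → run E
t=6: ready={A,B,C,D,E,F,G,H} → run E
t=7: ready={A,B,C,D,F,G,H} → run F
t=8: ready={A,B,C,D,F,G,H} → run F
t=9: ready={A,B,C,D,F,G,H} → run F
t=10: ready={A,B,C,D,F,G,H} → run F
t=11: ready={A,B,C,D,G,H} → run D
t=12: ready={A,B,C,D,G,H} → run D
t=13: ready={A,B,C,D,G,H} → run D
t=14: ready={A,B,C,D,G,H} → run D
t=15: ready={A,B,C,G,H} → run H
t=16: ready={A,B,C,G,H} → run H
t=17: ready={A,B,C,G,H} → run H
t=18: ready={A,B,C,G,H} → run H
t=19: ready={A,B,C,G} → run C
t=20: ready={A,B,C,G} → run C
t=21: ready={A,B,C,G} → run C
t=22: ready={A,B,C,G} → run C
t=23: ready={A,B,C,G} → run C
t=24: ready={A,B,C,G} → run C
t=25: ready={A,B,G} → run B
t=26: ready={A,B,G} → run B
t=27: ready={A,B,G} → run B
t=28: ready={A,B,G} → run B
t=29: ready={A,B,G} → run B
t=30: ready={A,B,G} → run B
t=31: ready={A,G} → run A
t=32: ready={A,G} → run A
t=33: ready={A,G} → run A
t=34: ready={A,G} → run A
t=35: ready={G} → run G
t=36: ready={G} → run G
t=37: ready={G} → run G
t=38: (idle)
t=39: (idle)
t=40: (idle)
t=41: (idle)
t=42: (idle)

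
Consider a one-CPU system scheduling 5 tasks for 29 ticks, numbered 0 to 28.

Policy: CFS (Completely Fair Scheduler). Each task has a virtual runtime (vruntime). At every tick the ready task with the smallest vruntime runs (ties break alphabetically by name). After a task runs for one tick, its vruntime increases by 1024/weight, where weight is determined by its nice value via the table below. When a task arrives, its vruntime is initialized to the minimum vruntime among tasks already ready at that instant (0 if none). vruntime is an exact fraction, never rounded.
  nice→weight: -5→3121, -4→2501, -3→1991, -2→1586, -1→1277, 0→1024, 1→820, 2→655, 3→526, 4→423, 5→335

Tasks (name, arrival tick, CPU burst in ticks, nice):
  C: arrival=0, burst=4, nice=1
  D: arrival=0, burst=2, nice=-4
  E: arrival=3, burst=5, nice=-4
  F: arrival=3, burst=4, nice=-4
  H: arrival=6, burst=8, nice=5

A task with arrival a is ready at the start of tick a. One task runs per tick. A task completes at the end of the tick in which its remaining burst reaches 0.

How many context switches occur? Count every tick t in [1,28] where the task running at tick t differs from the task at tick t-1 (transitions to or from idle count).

context switches = 16

t=0: vr[C=0 D=0] → run C
t=1: vr[C=256/205 D=0] → run D
t=2: vr[C=256/205 D=1024/2501] → run D
t=3: vr[C=256/205 E=256/205 F=256/205] → run C
t=4: vr[C=512/205 E=256/205 F=256/205] → run E
t=5: vr[C=512/205 E=20736/12505 F=256/205] → run F
t=6: vr[C=512/205 E=20736/12505 F=20736/12505 H=20736/12505] → run E
t=7: vr[C=512/205 E=25856/12505 F=20736/12505 H=20736/12505] → run F
t=8: vr[C=512/205 E=25856/12505 F=25856/12505 H=20736/12505] → run H
t=9: vr[C=512/205 E=25856/12505 F=25856/12505 H=3950336/837835] → run E
t=10: vr[C=512/205 E=30976/12505 F=25856/12505 H=3950336/837835] → run F
t=11: vr[C=512/205 E=30976/12505 F=30976/12505 H=3950336/837835] → run E
t=12: vr[C=512/205 E=36096/12505 F=30976/12505 H=3950336/837835] → run F
t=13: vr[C=512/205 E=36096/12505 H=3950336/837835] → run C
t=14: vr[C=768/205 E=36096/12505 H=3950336/837835] → run E
t=15: vr[C=768/205 H=3950336/837835] → run C
t=16: vr[H=3950336/837835] → run H
t=17: vr[H=1302272/167567] → run H
t=18: vr[H=9072384/837835] → run H
t=19: vr[H=11633408/837835] → run H
t=20: vr[H=14194432/837835] → run H
t=21: vr[H=16755456/837835] → run H
t=22: vr[H=3863296/167567] → run H
t=23: (idle)
t=24: (idle)
t=25: (idle)
t=26: (idle)
t=27: (idle)
t=28: (idle)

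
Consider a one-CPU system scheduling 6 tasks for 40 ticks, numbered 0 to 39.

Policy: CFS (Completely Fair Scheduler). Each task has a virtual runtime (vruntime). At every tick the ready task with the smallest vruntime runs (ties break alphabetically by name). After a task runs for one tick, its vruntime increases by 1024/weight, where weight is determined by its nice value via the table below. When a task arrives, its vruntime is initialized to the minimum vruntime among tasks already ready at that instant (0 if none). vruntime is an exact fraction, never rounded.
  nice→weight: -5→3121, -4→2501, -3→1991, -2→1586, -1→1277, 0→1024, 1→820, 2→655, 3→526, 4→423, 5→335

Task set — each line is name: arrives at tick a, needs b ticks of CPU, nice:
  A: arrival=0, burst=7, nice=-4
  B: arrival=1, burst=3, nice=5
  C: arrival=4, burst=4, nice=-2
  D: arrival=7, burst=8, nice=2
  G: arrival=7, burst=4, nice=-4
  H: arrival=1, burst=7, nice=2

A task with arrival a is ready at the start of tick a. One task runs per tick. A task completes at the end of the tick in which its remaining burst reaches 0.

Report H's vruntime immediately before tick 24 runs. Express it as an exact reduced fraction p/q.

t=0: vr[A=0] → run A
t=1: vr[A=1024/2501 B=1024/2501 H=1024/2501] → run A
t=2: vr[A=2048/2501 B=1024/2501 H=1024/2501] → run B
t=3: vr[A=2048/2501 B=2904064/837835 H=1024/2501] → run H
t=4: vr[A=2048/2501 B=2904064/837835 C=2048/2501 H=3231744/1638155] → run A
t=5: vr[A=3072/2501 B=2904064/837835 C=2048/2501 H=3231744/1638155] → run C
t=6: vr[A=3072/2501 B=2904064/837835 C=47616/32513 H=3231744/1638155] → run A
t=7: vr[A=4096/2501 B=2904064/837835 C=47616/32513 D=47616/32513 G=47616/32513 H=3231744/1638155] → run C
t=8: vr[A=4096/2501 B=2904064/837835 C=68608/32513 D=47616/32513 G=47616/32513 H=3231744/1638155] → run D
t=9: vr[A=4096/2501 B=2904064/837835 C=68608/32513 D=64481792/21296015 G=47616/32513 H=3231744/1638155] → run G
t=10: vr[A=4096/2501 B=2904064/837835 C=68608/32513 D=64481792/21296015 G=60928/32513 H=3231744/1638155] → run A
t=11: vr[A=5120/2501 B=2904064/837835 C=68608/32513 D=64481792/21296015 G=60928/32513 H=3231744/1638155] → run G
t=12: vr[A=5120/2501 B=2904064/837835 C=68608/32513 D=64481792/21296015 G=74240/32513 H=3231744/1638155] → run H
t=13: vr[A=5120/2501 B=2904064/837835 C=68608/32513 D=64481792/21296015 G=74240/32513 H=5792768/1638155] → run A
t=14: vr[A=6144/2501 B=2904064/837835 C=68608/32513 D=64481792/21296015 G=74240/32513 H=5792768/1638155] → run C
t=15: vr[A=6144/2501 B=2904064/837835 C=89600/32513 D=64481792/21296015 G=74240/32513 H=5792768/1638155] → run G
t=16: vr[A=6144/2501 B=2904064/837835 C=89600/32513 D=64481792/21296015 G=87552/32513 H=5792768/1638155] → run A
t=17: vr[B=2904064/837835 C=89600/32513 D=64481792/21296015 G=87552/32513 H=5792768/1638155] → run G
t=18: vr[B=2904064/837835 C=89600/32513 D=64481792/21296015 H=5792768/1638155] → run C
t=19: vr[B=2904064/837835 D=64481792/21296015 H=5792768/1638155] → run D
t=20: vr[B=2904064/837835 D=97775104/21296015 H=5792768/1638155] → run B
t=21: vr[B=5465088/837835 D=97775104/21296015 H=5792768/1638155] → run H
t=22: vr[B=5465088/837835 D=97775104/21296015 H=8353792/1638155] → run D
t=23: vr[B=5465088/837835 D=131068416/21296015 H=8353792/1638155] → run H
t=24: vr[B=5465088/837835 D=131068416/21296015 H=10914816/1638155] → run D
t=25: vr[B=5465088/837835 D=164361728/21296015 H=10914816/1638155] → run B
t=26: vr[D=164361728/21296015 H=10914816/1638155] → run H
t=27: vr[D=164361728/21296015 H=2695168/327631] → run D
t=28: vr[D=39531008/4259203 H=2695168/327631] → run H
t=29: vr[D=39531008/4259203 H=16036864/1638155] → run D
t=30: vr[D=230948352/21296015 H=16036864/1638155] → run H
t=31: vr[D=230948352/21296015] → run D
t=32: vr[D=264241664/21296015] → run D
t=33: (idle)
t=34: (idle)
t=35: (idle)
t=36: (idle)
t=37: (idle)
t=38: (idle)
t=39: (idle)

vruntime(H, start of tick 24) = 10914816/1638155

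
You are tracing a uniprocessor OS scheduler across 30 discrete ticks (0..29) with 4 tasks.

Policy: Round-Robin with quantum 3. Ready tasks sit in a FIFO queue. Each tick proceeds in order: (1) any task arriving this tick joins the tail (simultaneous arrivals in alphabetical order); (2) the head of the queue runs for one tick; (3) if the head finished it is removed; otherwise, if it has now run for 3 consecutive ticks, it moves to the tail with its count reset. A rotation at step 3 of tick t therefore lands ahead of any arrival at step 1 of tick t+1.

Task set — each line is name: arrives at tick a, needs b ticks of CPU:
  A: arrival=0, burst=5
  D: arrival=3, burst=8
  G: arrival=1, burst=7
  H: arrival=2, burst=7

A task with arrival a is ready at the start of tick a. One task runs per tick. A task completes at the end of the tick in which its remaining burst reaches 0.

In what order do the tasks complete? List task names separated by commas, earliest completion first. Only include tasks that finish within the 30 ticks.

t=0: queue=[A] q_used=0 → run A
t=1: queue=[A,G] q_used=1 → run A
t=2: queue=[A,G,H] q_used=2 → run A
t=3: queue=[G,H,A,D] q_used=0 → run G
t=4: queue=[G,H,A,D] q_used=1 → run G
t=5: queue=[G,H,A,D] q_used=2 → run G
t=6: queue=[H,A,D,G] q_used=0 → run H
t=7: queue=[H,A,D,G] q_used=1 → run H
t=8: queue=[H,A,D,G] q_used=2 → run H
t=9: queue=[A,D,G,H] q_used=0 → run A
t=10: queue=[A,D,G,H] q_used=1 → run A
t=11: queue=[D,G,H] q_used=0 → run D
t=12: queue=[D,G,H] q_used=1 → run D
t=13: queue=[D,G,H] q_used=2 → run D
t=14: queue=[G,H,D] q_used=0 → run G
t=15: queue=[G,H,D] q_used=1 → run G
t=16: queue=[G,H,D] q_used=2 → run G
t=17: queue=[H,D,G] q_used=0 → run H
t=18: queue=[H,D,G] q_used=1 → run H
t=19: queue=[H,D,G] q_used=2 → run H
t=20: queue=[D,G,H] q_used=0 → run D
t=21: queue=[D,G,H] q_used=1 → run D
t=22: queue=[D,G,H] q_used=2 → run D
t=23: queue=[G,H,D] q_used=0 → run G
t=24: queue=[H,D] q_used=0 → run H
t=25: queue=[D] q_used=0 → run D
t=26: queue=[D] q_used=1 → run D
t=27: (idle)
t=28: (idle)
t=29: (idle)

completion order = A, G, H, D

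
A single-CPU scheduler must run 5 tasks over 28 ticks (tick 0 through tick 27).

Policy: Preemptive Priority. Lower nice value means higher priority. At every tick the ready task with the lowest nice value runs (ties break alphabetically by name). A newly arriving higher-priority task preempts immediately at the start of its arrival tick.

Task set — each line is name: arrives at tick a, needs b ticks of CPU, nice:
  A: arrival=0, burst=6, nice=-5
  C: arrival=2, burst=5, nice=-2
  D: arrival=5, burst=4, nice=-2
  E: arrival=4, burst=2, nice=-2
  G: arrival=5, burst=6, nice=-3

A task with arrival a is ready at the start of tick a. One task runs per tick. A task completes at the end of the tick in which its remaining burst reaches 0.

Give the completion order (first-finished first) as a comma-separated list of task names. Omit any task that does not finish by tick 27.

completion order = A, G, C, D, E

t=0: ready={A} → run A
t=1: ready={A} → run A
t=2: ready={A,C} → run A
t=3: ready={A,C} → run A
t=4: ready={A,C,E} → run A
t=5: ready={A,C,D,E,G} → run A
t=6: ready={C,D,E,G} → run G
t=7: ready={C,D,E,G} → run G
t=8: ready={C,D,E,G} → run G
t=9: ready={C,D,E,G} → run G
t=10: ready={C,D,E,G} → run G
t=11: ready={C,D,E,G} → run G
t=12: ready={C,D,E} → run C
t=13: ready={C,D,E} → run C
t=14: ready={C,D,E} → run C
t=15: ready={C,D,E} → run C
t=16: ready={C,D,E} → run C
t=17: ready={D,E} → run D
t=18: ready={D,E} → run D
t=19: ready={D,E} → run D
t=20: ready={D,E} → run D
t=21: ready={E} → run E
t=22: ready={E} → run E
t=23: (idle)
t=24: (idle)
t=25: (idle)
t=26: (idle)
t=27: (idle)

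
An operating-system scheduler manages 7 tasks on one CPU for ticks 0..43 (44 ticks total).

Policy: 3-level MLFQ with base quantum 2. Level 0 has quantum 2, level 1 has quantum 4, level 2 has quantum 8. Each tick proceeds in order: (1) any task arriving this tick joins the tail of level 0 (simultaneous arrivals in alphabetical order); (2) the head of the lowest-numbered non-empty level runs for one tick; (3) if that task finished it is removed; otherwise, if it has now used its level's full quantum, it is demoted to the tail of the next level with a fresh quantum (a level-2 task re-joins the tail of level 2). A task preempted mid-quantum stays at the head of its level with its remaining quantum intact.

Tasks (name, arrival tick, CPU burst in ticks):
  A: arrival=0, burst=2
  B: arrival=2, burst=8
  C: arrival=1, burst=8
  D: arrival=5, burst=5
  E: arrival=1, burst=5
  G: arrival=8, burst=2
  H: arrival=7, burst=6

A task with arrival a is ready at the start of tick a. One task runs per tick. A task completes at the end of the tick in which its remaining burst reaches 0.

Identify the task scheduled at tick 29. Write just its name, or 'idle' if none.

t=0: L0/L1/L2 = A/-/- → run A
t=1: L0/L1/L2 = ACE/-/- → run A
t=2: L0/L1/L2 = CEB/-/- → run C
t=3: L0/L1/L2 = CEB/-/- → run C
t=4: L0/L1/L2 = EB/C/- → run E
t=5: L0/L1/L2 = EBD/C/- → run E
t=6: L0/L1/L2 = BD/CE/- → run B
t=7: L0/L1/L2 = BDH/CE/- → run B
t=8: L0/L1/L2 = DHG/CEB/- → run D
t=9: L0/L1/L2 = DHG/CEB/- → run D
t=10: L0/L1/L2 = HG/CEBD/- → run H
t=11: L0/L1/L2 = HG/CEBD/- → run H
t=12: L0/L1/L2 = G/CEBDH/- → run G
t=13: L0/L1/L2 = G/CEBDH/- → run G
t=14: L0/L1/L2 = -/CEBDH/- → run C
t=15: L0/L1/L2 = -/CEBDH/- → run C
t=16: L0/L1/L2 = -/CEBDH/- → run C
t=17: L0/L1/L2 = -/CEBDH/- → run C
t=18: L0/L1/L2 = -/EBDH/C → run E
t=19: L0/L1/L2 = -/EBDH/C → run E
t=20: L0/L1/L2 = -/EBDH/C → run E
t=21: L0/L1/L2 = -/BDH/C → run B
t=22: L0/L1/L2 = -/BDH/C → run B
t=23: L0/L1/L2 = -/BDH/C → run B
t=24: L0/L1/L2 = -/BDH/C → run B
t=25: L0/L1/L2 = -/DH/CB → run D
t=26: L0/L1/L2 = -/DH/CB → run D
t=27: L0/L1/L2 = -/DH/CB → run D
t=28: L0/L1/L2 = -/H/CB → run H
t=29: L0/L1/L2 = -/H/CB → run H
t=30: L0/L1/L2 = -/H/CB → run H
t=31: L0/L1/L2 = -/H/CB → run H
t=32: L0/L1/L2 = -/-/CB → run C
t=33: L0/L1/L2 = -/-/CB → run C
t=34: L0/L1/L2 = -/-/B → run B
t=35: L0/L1/L2 = -/-/B → run B
t=36: (idle)
t=37: (idle)
t=38: (idle)
t=39: (idle)
t=40: (idle)
t=41: (idle)
t=42: (idle)
t=43: (idle)

running at tick 29 = H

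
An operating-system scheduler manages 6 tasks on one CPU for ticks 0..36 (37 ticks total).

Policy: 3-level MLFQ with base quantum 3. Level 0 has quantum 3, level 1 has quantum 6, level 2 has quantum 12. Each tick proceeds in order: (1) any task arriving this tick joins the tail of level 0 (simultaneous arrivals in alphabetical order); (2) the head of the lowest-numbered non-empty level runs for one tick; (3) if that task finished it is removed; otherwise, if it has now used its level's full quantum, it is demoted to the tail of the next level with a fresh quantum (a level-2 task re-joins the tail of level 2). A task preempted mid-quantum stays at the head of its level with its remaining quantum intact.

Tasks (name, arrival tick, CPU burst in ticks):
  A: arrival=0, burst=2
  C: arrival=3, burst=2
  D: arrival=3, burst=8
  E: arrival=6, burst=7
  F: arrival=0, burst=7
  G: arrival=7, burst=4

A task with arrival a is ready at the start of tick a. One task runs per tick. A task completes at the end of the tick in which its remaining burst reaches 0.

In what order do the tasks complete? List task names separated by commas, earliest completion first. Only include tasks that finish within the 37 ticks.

completion order = A, C, F, D, E, G

t=0: L0/L1/L2 = AF/-/- → run A
t=1: L0/L1/L2 = AF/-/- → run A
t=2: L0/L1/L2 = F/-/- → run F
t=3: L0/L1/L2 = FCD/-/- → run F
t=4: L0/L1/L2 = FCD/-/- → run F
t=5: L0/L1/L2 = CD/F/- → run C
t=6: L0/L1/L2 = CDE/F/- → run C
t=7: L0/L1/L2 = DEG/F/- → run D
t=8: L0/L1/L2 = DEG/F/- → run D
t=9: L0/L1/L2 = DEG/F/- → run D
t=10: L0/L1/L2 = EG/FD/- → run E
t=11: L0/L1/L2 = EG/FD/- → run E
t=12: L0/L1/L2 = EG/FD/- → run E
t=13: L0/L1/L2 = G/FDE/- → run G
t=14: L0/L1/L2 = G/FDE/- → run G
t=15: L0/L1/L2 = G/FDE/- → run G
t=16: L0/L1/L2 = -/FDEG/- → run F
t=17: L0/L1/L2 = -/FDEG/- → run F
t=18: L0/L1/L2 = -/FDEG/- → run F
t=19: L0/L1/L2 = -/FDEG/- → run F
t=20: L0/L1/L2 = -/DEG/- → run D
t=21: L0/L1/L2 = -/DEG/- → run D
t=22: L0/L1/L2 = -/DEG/- → run D
t=23: L0/L1/L2 = -/DEG/- → run D
t=24: L0/L1/L2 = -/DEG/- → run D
t=25: L0/L1/L2 = -/EG/- → run E
t=26: L0/L1/L2 = -/EG/- → run E
t=27: L0/L1/L2 = -/EG/- → run E
t=28: L0/L1/L2 = -/EG/- → run E
t=29: L0/L1/L2 = -/G/- → run G
t=30: (idle)
t=31: (idle)
t=32: (idle)
t=33: (idle)
t=34: (idle)
t=35: (idle)
t=36: (idle)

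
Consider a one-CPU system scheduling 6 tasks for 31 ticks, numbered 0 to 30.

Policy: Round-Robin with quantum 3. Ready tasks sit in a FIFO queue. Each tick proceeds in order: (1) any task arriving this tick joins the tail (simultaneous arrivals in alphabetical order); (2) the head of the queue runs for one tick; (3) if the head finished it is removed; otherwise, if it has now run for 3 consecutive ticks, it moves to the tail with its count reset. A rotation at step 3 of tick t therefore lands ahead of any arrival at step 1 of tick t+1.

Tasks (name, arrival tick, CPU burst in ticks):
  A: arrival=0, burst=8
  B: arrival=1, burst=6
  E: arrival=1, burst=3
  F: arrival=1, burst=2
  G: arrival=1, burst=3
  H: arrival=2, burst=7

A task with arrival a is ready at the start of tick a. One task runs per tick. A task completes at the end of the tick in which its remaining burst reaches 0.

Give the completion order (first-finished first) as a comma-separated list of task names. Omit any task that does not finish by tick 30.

t=0: queue=[A] q_used=0 → run A
t=1: queue=[A,B,E,F,G] q_used=1 → run A
t=2: queue=[A,B,E,F,G,H] q_used=2 → run A
t=3: queue=[B,E,F,G,H,A] q_used=0 → run B
t=4: queue=[B,E,F,G,H,A] q_used=1 → run B
t=5: queue=[B,E,F,G,H,A] q_used=2 → run B
t=6: queue=[E,F,G,H,A,B] q_used=0 → run E
t=7: queue=[E,F,G,H,A,B] q_used=1 → run E
t=8: queue=[E,F,G,H,A,B] q_used=2 → run E
t=9: queue=[F,G,H,A,B] q_used=0 → run F
t=10: queue=[F,G,H,A,B] q_used=1 → run F
t=11: queue=[G,H,A,B] q_used=0 → run G
t=12: queue=[G,H,A,B] q_used=1 → run G
t=13: queue=[G,H,A,B] q_used=2 → run G
t=14: queue=[H,A,B] q_used=0 → run H
t=15: queue=[H,A,B] q_used=1 → run H
t=16: queue=[H,A,B] q_used=2 → run H
t=17: queue=[A,B,H] q_used=0 → run A
t=18: queue=[A,B,H] q_used=1 → run A
t=19: queue=[A,B,H] q_used=2 → run A
t=20: queue=[B,H,A] q_used=0 → run B
t=21: queue=[B,H,A] q_used=1 → run B
t=22: queue=[B,H,A] q_used=2 → run B
t=23: queue=[H,A] q_used=0 → run H
t=24: queue=[H,A] q_used=1 → run H
t=25: queue=[H,A] q_used=2 → run H
t=26: queue=[A,H] q_used=0 → run A
t=27: queue=[A,H] q_used=1 → run A
t=28: queue=[H] q_used=0 → run H
t=29: (idle)
t=30: (idle)

completion order = E, F, G, B, A, H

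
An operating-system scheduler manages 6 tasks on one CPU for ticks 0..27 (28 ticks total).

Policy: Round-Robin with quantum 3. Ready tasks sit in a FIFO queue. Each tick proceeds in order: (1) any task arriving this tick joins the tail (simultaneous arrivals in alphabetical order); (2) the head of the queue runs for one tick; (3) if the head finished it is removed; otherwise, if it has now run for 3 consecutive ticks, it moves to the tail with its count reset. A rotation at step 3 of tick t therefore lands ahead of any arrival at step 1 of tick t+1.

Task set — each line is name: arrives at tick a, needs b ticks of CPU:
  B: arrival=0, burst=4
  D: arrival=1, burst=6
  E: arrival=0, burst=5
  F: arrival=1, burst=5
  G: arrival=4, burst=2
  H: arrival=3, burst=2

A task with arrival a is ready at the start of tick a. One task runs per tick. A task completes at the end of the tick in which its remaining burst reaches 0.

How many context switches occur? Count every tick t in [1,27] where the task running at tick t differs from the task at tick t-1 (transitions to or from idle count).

context switches = 10

t=0: queue=[B,E] q_used=0 → run B
t=1: queue=[B,E,D,F] q_used=1 → run B
t=2: queue=[B,E,D,F] q_used=2 → run B
t=3: queue=[E,D,F,B,H] q_used=0 → run E
t=4: queue=[E,D,F,B,H,G] q_used=1 → run E
t=5: queue=[E,D,F,B,H,G] q_used=2 → run E
t=6: queue=[D,F,B,H,G,E] q_used=0 → run D
t=7: queue=[D,F,B,H,G,E] q_used=1 → run D
t=8: queue=[D,F,B,H,G,E] q_used=2 → run D
t=9: queue=[F,B,H,G,E,D] q_used=0 → run F
t=10: queue=[F,B,H,G,E,D] q_used=1 → run F
t=11: queue=[F,B,H,G,E,D] q_used=2 → run F
t=12: queue=[B,H,G,E,D,F] q_used=0 → run B
t=13: queue=[H,G,E,D,F] q_used=0 → run H
t=14: queue=[H,G,E,D,F] q_used=1 → run H
t=15: queue=[G,E,D,F] q_used=0 → run G
t=16: queue=[G,E,D,F] q_used=1 → run G
t=17: queue=[E,D,F] q_used=0 → run E
t=18: queue=[E,D,F] q_used=1 → run E
t=19: queue=[D,F] q_used=0 → run D
t=20: queue=[D,F] q_used=1 → run D
t=21: queue=[D,F] q_used=2 → run D
t=22: queue=[F] q_used=0 → run F
t=23: queue=[F] q_used=1 → run F
t=24: (idle)
t=25: (idle)
t=26: (idle)
t=27: (idle)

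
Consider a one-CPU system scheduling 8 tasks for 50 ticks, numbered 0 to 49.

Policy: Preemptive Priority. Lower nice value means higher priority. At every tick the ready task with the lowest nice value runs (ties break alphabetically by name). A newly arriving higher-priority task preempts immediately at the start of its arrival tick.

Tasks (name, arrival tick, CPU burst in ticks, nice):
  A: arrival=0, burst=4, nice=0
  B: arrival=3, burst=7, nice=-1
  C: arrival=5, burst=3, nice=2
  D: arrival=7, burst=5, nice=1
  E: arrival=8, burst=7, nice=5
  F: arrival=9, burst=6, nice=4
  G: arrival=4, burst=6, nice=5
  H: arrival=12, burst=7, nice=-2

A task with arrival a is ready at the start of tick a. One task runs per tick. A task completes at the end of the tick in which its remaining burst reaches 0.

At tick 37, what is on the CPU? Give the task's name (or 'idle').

running at tick 37 = E

t=0: ready={A} → run A
t=1: ready={A} → run A
t=2: ready={A} → run A
t=3: ready={A,B} → run B
t=4: ready={A,B,G} → run B
t=5: ready={A,B,C,G} → run B
t=6: ready={A,B,C,G} → run B
t=7: ready={A,B,C,D,G} → run B
t=8: ready={A,B,C,D,E,G} → run B
t=9: ready={A,B,C,D,E,F,G} → run B
t=10: ready={A,C,D,E,F,G} → run A
t=11: ready={C,D,E,F,G} → run D
t=12: ready={C,D,E,F,G,H} → run H
t=13: ready={C,D,E,F,G,H} → run H
t=14: ready={C,D,E,F,G,H} → run H
t=15: ready={C,D,E,F,G,H} → run H
t=16: ready={C,D,E,F,G,H} → run H
t=17: ready={C,D,E,F,G,H} → run H
t=18: ready={C,D,E,F,G,H} → run H
t=19: ready={C,D,E,F,G} → run D
t=20: ready={C,D,E,F,G} → run D
t=21: ready={C,D,E,F,G} → run D
t=22: ready={C,D,E,F,G} → run D
t=23: ready={C,E,F,G} → run C
t=24: ready={C,E,F,G} → run C
t=25: ready={C,E,F,G} → run C
t=26: ready={E,F,G} → run F
t=27: ready={E,F,G} → run F
t=28: ready={E,F,G} → run F
t=29: ready={E,F,G} → run F
t=30: ready={E,F,G} → run F
t=31: ready={E,F,G} → run F
t=32: ready={E,G} → run E
t=33: ready={E,G} → run E
t=34: ready={E,G} → run E
t=35: ready={E,G} → run E
t=36: ready={E,G} → run E
t=37: ready={E,G} → run E
t=38: ready={E,G} → run E
t=39: ready={G} → run G
t=40: ready={G} → run G
t=41: ready={G} → run G
t=42: ready={G} → run G
t=43: ready={G} → run G
t=44: ready={G} → run G
t=45: (idle)
t=46: (idle)
t=47: (idle)
t=48: (idle)
t=49: (idle)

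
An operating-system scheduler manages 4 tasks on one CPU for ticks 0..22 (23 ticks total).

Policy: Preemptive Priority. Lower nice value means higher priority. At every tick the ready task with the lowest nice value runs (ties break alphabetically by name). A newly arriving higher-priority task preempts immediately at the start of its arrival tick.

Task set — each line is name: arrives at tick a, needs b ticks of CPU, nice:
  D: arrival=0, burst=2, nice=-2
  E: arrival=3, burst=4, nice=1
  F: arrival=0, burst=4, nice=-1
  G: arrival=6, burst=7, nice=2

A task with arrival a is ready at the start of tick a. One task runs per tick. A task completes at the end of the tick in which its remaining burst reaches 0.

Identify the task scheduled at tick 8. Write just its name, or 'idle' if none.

running at tick 8 = E

t=0: ready={D,F} → run D
t=1: ready={D,F} → run D
t=2: ready={F} → run F
t=3: ready={E,F} → run F
t=4: ready={E,F} → run F
t=5: ready={E,F} → run F
t=6: ready={E,G} → run E
t=7: ready={E,G} → run E
t=8: ready={E,G} → run E
t=9: ready={E,G} → run E
t=10: ready={G} → run G
t=11: ready={G} → run G
t=12: ready={G} → run G
t=13: ready={G} → run G
t=14: ready={G} → run G
t=15: ready={G} → run G
t=16: ready={G} → run G
t=17: (idle)
t=18: (idle)
t=19: (idle)
t=20: (idle)
t=21: (idle)
t=22: (idle)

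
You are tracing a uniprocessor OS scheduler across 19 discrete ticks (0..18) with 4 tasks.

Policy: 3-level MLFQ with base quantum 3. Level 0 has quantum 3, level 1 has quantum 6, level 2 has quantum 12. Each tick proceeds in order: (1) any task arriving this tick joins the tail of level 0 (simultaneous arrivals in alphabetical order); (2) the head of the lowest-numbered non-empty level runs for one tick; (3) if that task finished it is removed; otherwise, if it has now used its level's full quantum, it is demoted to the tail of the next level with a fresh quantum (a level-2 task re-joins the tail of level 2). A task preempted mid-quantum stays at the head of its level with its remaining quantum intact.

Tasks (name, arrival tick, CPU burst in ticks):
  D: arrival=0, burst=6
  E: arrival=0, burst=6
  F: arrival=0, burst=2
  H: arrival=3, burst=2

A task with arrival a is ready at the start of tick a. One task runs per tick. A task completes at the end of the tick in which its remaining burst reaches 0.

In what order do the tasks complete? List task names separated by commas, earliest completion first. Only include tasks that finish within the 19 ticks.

completion order = F, H, D, E

t=0: L0/L1/L2 = DEF/-/- → run D
t=1: L0/L1/L2 = DEF/-/- → run D
t=2: L0/L1/L2 = DEF/-/- → run D
t=3: L0/L1/L2 = EFH/D/- → run E
t=4: L0/L1/L2 = EFH/D/- → run E
t=5: L0/L1/L2 = EFH/D/- → run E
t=6: L0/L1/L2 = FH/DE/- → run F
t=7: L0/L1/L2 = FH/DE/- → run F
t=8: L0/L1/L2 = H/DE/- → run H
t=9: L0/L1/L2 = H/DE/- → run H
t=10: L0/L1/L2 = -/DE/- → run D
t=11: L0/L1/L2 = -/DE/- → run D
t=12: L0/L1/L2 = -/DE/- → run D
t=13: L0/L1/L2 = -/E/- → run E
t=14: L0/L1/L2 = -/E/- → run E
t=15: L0/L1/L2 = -/E/- → run E
t=16: (idle)
t=17: (idle)
t=18: (idle)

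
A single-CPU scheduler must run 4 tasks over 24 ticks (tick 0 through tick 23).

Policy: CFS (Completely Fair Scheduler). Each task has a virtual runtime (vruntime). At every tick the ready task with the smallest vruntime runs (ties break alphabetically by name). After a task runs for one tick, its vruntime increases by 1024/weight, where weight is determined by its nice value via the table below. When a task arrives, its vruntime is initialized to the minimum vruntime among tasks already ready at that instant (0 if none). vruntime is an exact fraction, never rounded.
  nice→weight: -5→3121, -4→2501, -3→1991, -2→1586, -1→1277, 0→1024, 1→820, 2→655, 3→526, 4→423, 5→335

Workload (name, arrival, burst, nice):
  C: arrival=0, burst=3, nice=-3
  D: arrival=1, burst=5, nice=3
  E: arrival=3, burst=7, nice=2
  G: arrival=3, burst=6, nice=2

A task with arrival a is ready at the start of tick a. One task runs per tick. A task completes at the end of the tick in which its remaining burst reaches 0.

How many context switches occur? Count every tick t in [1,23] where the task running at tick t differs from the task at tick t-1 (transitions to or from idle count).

context switches = 20

t=0: vr[C=0] → run C
t=1: vr[C=1024/1991 D=1024/1991] → run C
t=2: vr[C=2048/1991 D=1024/1991] → run D
t=3: vr[C=2048/1991 D=1288704/523633 E=2048/1991 G=2048/1991] → run C
t=4: vr[D=1288704/523633 E=2048/1991 G=2048/1991] → run E
t=5: vr[D=1288704/523633 E=3380224/1304105 G=2048/1991] → run G
t=6: vr[D=1288704/523633 E=3380224/1304105 G=3380224/1304105] → run D
t=7: vr[D=2308096/523633 E=3380224/1304105 G=3380224/1304105] → run E
t=8: vr[D=2308096/523633 E=5419008/1304105 G=3380224/1304105] → run G
t=9: vr[D=2308096/523633 E=5419008/1304105 G=5419008/1304105] → run E
t=10: vr[D=2308096/523633 E=7457792/1304105 G=5419008/1304105] → run G
t=11: vr[D=2308096/523633 E=7457792/1304105 G=7457792/1304105] → run D
t=12: vr[D=3327488/523633 E=7457792/1304105 G=7457792/1304105] → run E
t=13: vr[D=3327488/523633 E=9496576/1304105 G=7457792/1304105] → run G
t=14: vr[D=3327488/523633 E=9496576/1304105 G=9496576/1304105] → run D
t=15: vr[D=4346880/523633 E=9496576/1304105 G=9496576/1304105] → run E
t=16: vr[D=4346880/523633 E=2307072/260821 G=9496576/1304105] → run G
t=17: vr[D=4346880/523633 E=2307072/260821 G=2307072/260821] → run D
t=18: vr[E=2307072/260821 G=2307072/260821] → run E
t=19: vr[E=13574144/1304105 G=2307072/260821] → run G
t=20: vr[E=13574144/1304105] → run E
t=21: (idle)
t=22: (idle)
t=23: (idle)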